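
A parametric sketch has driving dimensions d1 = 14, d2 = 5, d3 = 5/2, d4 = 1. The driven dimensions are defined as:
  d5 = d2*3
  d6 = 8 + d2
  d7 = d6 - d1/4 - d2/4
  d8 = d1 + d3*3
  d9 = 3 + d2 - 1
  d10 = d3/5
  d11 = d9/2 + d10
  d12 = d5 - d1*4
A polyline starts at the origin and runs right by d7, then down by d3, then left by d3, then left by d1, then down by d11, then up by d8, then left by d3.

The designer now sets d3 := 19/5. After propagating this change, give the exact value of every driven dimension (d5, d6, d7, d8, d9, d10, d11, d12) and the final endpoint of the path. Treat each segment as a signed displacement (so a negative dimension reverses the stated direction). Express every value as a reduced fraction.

d5 = 15
d6 = 13
d7 = 33/4
d8 = 127/5
d9 = 7
d10 = 19/25
d11 = 213/50
d12 = -41
endpoint = (-267/20, 867/50)

Apply edit: d3 := 19/5
  d5 = d2*3 = 15
  d6 = 8 + d2 = 13
  d7 = d6 - d1/4 - d2/4 = 33/4
  d8 = d1 + d3*3 = 127/5
  d9 = 3 + d2 - 1 = 7
  d10 = d3/5 = 19/25
  d11 = d9/2 + d10 = 213/50
  d12 = d5 - d1*4 = -41
Walk from origin (0, 0):
  seg 1: right by d7 = 33/4 → (33/4, 0)
  seg 2: down by d3 = 19/5 → (33/4, -19/5)
  seg 3: left by d3 = 19/5 → (89/20, -19/5)
  seg 4: left by d1 = 14 → (-191/20, -19/5)
  seg 5: down by d11 = 213/50 → (-191/20, -403/50)
  seg 6: up by d8 = 127/5 → (-191/20, 867/50)
  seg 7: left by d3 = 19/5 → (-267/20, 867/50)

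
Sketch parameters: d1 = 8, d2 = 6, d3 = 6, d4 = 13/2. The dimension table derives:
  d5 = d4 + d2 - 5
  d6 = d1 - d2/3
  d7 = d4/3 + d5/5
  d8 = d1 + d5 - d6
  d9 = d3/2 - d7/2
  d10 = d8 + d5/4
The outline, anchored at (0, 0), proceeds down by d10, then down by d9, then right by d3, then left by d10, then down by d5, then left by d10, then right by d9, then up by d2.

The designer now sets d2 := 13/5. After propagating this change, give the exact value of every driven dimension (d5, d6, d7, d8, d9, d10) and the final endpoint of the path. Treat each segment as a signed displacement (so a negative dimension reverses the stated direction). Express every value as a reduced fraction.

Apply edit: d2 := 13/5
  d5 = d4 + d2 - 5 = 41/10
  d6 = d1 - d2/3 = 107/15
  d7 = d4/3 + d5/5 = 224/75
  d8 = d1 + d5 - d6 = 149/30
  d9 = d3/2 - d7/2 = 113/75
  d10 = d8 + d5/4 = 719/120
Walk from origin (0, 0):
  seg 1: down by d10 = 719/120 → (0, -719/120)
  seg 2: down by d9 = 113/75 → (0, -4499/600)
  seg 3: right by d3 = 6 → (6, -4499/600)
  seg 4: left by d10 = 719/120 → (1/120, -4499/600)
  seg 5: down by d5 = 41/10 → (1/120, -6959/600)
  seg 6: left by d10 = 719/120 → (-359/60, -6959/600)
  seg 7: right by d9 = 113/75 → (-1343/300, -6959/600)
  seg 8: up by d2 = 13/5 → (-1343/300, -5399/600)

d5 = 41/10
d6 = 107/15
d7 = 224/75
d8 = 149/30
d9 = 113/75
d10 = 719/120
endpoint = (-1343/300, -5399/600)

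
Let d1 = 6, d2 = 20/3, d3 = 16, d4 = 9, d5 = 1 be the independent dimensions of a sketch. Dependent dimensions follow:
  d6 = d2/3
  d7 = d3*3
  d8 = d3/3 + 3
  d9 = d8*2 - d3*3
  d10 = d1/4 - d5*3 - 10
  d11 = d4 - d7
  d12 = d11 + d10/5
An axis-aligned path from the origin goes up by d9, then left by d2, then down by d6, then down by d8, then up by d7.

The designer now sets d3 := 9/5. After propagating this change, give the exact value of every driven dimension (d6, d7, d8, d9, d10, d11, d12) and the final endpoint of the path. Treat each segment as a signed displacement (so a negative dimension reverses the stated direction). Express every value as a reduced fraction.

d6 = 20/9
d7 = 27/5
d8 = 18/5
d9 = 9/5
d10 = -23/2
d11 = 18/5
d12 = 13/10
endpoint = (-20/3, 62/45)

Apply edit: d3 := 9/5
  d6 = d2/3 = 20/9
  d7 = d3*3 = 27/5
  d8 = d3/3 + 3 = 18/5
  d9 = d8*2 - d3*3 = 9/5
  d10 = d1/4 - d5*3 - 10 = -23/2
  d11 = d4 - d7 = 18/5
  d12 = d11 + d10/5 = 13/10
Walk from origin (0, 0):
  seg 1: up by d9 = 9/5 → (0, 9/5)
  seg 2: left by d2 = 20/3 → (-20/3, 9/5)
  seg 3: down by d6 = 20/9 → (-20/3, -19/45)
  seg 4: down by d8 = 18/5 → (-20/3, -181/45)
  seg 5: up by d7 = 27/5 → (-20/3, 62/45)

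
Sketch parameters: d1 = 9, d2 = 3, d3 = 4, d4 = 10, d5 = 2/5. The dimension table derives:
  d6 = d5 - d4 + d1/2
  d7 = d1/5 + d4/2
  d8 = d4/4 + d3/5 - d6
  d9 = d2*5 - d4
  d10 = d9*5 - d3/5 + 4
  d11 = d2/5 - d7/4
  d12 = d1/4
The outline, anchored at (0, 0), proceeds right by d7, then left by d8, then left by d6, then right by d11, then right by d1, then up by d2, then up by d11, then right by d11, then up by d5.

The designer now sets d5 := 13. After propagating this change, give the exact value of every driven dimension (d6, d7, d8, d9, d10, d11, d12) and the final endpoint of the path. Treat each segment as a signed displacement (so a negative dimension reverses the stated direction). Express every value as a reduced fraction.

Apply edit: d5 := 13
  d6 = d5 - d4 + d1/2 = 15/2
  d7 = d1/5 + d4/2 = 34/5
  d8 = d4/4 + d3/5 - d6 = -21/5
  d9 = d2*5 - d4 = 5
  d10 = d9*5 - d3/5 + 4 = 141/5
  d11 = d2/5 - d7/4 = -11/10
  d12 = d1/4 = 9/4
Walk from origin (0, 0):
  seg 1: right by d7 = 34/5 → (34/5, 0)
  seg 2: left by d8 = -21/5 → (11, 0)
  seg 3: left by d6 = 15/2 → (7/2, 0)
  seg 4: right by d11 = -11/10 → (12/5, 0)
  seg 5: right by d1 = 9 → (57/5, 0)
  seg 6: up by d2 = 3 → (57/5, 3)
  seg 7: up by d11 = -11/10 → (57/5, 19/10)
  seg 8: right by d11 = -11/10 → (103/10, 19/10)
  seg 9: up by d5 = 13 → (103/10, 149/10)

d6 = 15/2
d7 = 34/5
d8 = -21/5
d9 = 5
d10 = 141/5
d11 = -11/10
d12 = 9/4
endpoint = (103/10, 149/10)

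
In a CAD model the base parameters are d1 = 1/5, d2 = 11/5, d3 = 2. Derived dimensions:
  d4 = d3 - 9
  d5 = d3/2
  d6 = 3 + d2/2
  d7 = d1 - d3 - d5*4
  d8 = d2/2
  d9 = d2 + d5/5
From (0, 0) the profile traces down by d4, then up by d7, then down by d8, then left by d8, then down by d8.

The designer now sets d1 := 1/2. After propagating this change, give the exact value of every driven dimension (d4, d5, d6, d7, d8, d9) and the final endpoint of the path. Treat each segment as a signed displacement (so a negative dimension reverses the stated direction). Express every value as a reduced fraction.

d4 = -7
d5 = 1
d6 = 41/10
d7 = -11/2
d8 = 11/10
d9 = 12/5
endpoint = (-11/10, -7/10)

Apply edit: d1 := 1/2
  d4 = d3 - 9 = -7
  d5 = d3/2 = 1
  d6 = 3 + d2/2 = 41/10
  d7 = d1 - d3 - d5*4 = -11/2
  d8 = d2/2 = 11/10
  d9 = d2 + d5/5 = 12/5
Walk from origin (0, 0):
  seg 1: down by d4 = -7 → (0, 7)
  seg 2: up by d7 = -11/2 → (0, 3/2)
  seg 3: down by d8 = 11/10 → (0, 2/5)
  seg 4: left by d8 = 11/10 → (-11/10, 2/5)
  seg 5: down by d8 = 11/10 → (-11/10, -7/10)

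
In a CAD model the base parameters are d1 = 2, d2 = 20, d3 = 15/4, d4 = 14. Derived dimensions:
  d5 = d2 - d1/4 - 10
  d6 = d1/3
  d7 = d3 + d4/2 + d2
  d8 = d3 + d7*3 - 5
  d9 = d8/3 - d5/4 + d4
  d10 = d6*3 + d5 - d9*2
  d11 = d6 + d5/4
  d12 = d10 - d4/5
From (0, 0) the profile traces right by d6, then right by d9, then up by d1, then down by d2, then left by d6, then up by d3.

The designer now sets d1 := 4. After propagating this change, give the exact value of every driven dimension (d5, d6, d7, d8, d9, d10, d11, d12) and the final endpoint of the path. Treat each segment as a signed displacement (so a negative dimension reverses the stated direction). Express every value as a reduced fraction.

d5 = 9
d6 = 4/3
d7 = 123/4
d8 = 91
d9 = 505/12
d10 = -427/6
d11 = 43/12
d12 = -2219/30
endpoint = (505/12, -49/4)

Apply edit: d1 := 4
  d5 = d2 - d1/4 - 10 = 9
  d6 = d1/3 = 4/3
  d7 = d3 + d4/2 + d2 = 123/4
  d8 = d3 + d7*3 - 5 = 91
  d9 = d8/3 - d5/4 + d4 = 505/12
  d10 = d6*3 + d5 - d9*2 = -427/6
  d11 = d6 + d5/4 = 43/12
  d12 = d10 - d4/5 = -2219/30
Walk from origin (0, 0):
  seg 1: right by d6 = 4/3 → (4/3, 0)
  seg 2: right by d9 = 505/12 → (521/12, 0)
  seg 3: up by d1 = 4 → (521/12, 4)
  seg 4: down by d2 = 20 → (521/12, -16)
  seg 5: left by d6 = 4/3 → (505/12, -16)
  seg 6: up by d3 = 15/4 → (505/12, -49/4)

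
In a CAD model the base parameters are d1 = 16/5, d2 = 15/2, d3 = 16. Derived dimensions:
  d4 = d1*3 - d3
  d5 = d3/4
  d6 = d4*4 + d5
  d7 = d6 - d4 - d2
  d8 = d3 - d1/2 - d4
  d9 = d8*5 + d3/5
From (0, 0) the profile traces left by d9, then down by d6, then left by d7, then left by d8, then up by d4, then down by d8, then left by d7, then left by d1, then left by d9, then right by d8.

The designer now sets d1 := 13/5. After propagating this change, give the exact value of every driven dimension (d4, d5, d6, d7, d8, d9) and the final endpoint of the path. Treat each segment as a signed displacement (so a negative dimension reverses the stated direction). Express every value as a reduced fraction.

d4 = -41/5
d5 = 4
d6 = -144/5
d7 = -281/10
d8 = 229/10
d9 = 1177/10
endpoint = (-909/5, -23/10)

Apply edit: d1 := 13/5
  d4 = d1*3 - d3 = -41/5
  d5 = d3/4 = 4
  d6 = d4*4 + d5 = -144/5
  d7 = d6 - d4 - d2 = -281/10
  d8 = d3 - d1/2 - d4 = 229/10
  d9 = d8*5 + d3/5 = 1177/10
Walk from origin (0, 0):
  seg 1: left by d9 = 1177/10 → (-1177/10, 0)
  seg 2: down by d6 = -144/5 → (-1177/10, 144/5)
  seg 3: left by d7 = -281/10 → (-448/5, 144/5)
  seg 4: left by d8 = 229/10 → (-225/2, 144/5)
  seg 5: up by d4 = -41/5 → (-225/2, 103/5)
  seg 6: down by d8 = 229/10 → (-225/2, -23/10)
  seg 7: left by d7 = -281/10 → (-422/5, -23/10)
  seg 8: left by d1 = 13/5 → (-87, -23/10)
  seg 9: left by d9 = 1177/10 → (-2047/10, -23/10)
  seg 10: right by d8 = 229/10 → (-909/5, -23/10)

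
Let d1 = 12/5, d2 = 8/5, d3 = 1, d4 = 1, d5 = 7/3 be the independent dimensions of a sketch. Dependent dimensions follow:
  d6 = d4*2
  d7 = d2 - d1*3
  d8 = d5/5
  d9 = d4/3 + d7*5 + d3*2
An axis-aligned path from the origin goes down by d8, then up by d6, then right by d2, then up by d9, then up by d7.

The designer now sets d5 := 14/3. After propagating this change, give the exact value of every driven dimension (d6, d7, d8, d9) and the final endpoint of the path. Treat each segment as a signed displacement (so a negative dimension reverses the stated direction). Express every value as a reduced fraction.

Apply edit: d5 := 14/3
  d6 = d4*2 = 2
  d7 = d2 - d1*3 = -28/5
  d8 = d5/5 = 14/15
  d9 = d4/3 + d7*5 + d3*2 = -77/3
Walk from origin (0, 0):
  seg 1: down by d8 = 14/15 → (0, -14/15)
  seg 2: up by d6 = 2 → (0, 16/15)
  seg 3: right by d2 = 8/5 → (8/5, 16/15)
  seg 4: up by d9 = -77/3 → (8/5, -123/5)
  seg 5: up by d7 = -28/5 → (8/5, -151/5)

d6 = 2
d7 = -28/5
d8 = 14/15
d9 = -77/3
endpoint = (8/5, -151/5)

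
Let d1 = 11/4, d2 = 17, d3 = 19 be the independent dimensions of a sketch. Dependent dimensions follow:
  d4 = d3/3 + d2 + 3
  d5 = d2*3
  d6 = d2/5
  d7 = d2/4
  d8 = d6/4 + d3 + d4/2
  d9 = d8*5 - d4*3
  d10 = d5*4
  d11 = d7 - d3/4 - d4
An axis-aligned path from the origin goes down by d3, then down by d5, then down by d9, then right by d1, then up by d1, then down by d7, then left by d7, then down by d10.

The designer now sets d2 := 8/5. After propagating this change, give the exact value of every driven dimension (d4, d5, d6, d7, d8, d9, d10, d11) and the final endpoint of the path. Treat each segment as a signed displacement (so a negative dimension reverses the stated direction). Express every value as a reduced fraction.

Apply edit: d2 := 8/5
  d4 = d3/3 + d2 + 3 = 164/15
  d5 = d2*3 = 24/5
  d6 = d2/5 = 8/25
  d7 = d2/4 = 2/5
  d8 = d6/4 + d3 + d4/2 = 1841/75
  d9 = d8*5 - d4*3 = 1349/15
  d10 = d5*4 = 96/5
  d11 = d7 - d3/4 - d4 = -917/60
Walk from origin (0, 0):
  seg 1: down by d3 = 19 → (0, -19)
  seg 2: down by d5 = 24/5 → (0, -119/5)
  seg 3: down by d9 = 1349/15 → (0, -1706/15)
  seg 4: right by d1 = 11/4 → (11/4, -1706/15)
  seg 5: up by d1 = 11/4 → (11/4, -6659/60)
  seg 6: down by d7 = 2/5 → (11/4, -6683/60)
  seg 7: left by d7 = 2/5 → (47/20, -6683/60)
  seg 8: down by d10 = 96/5 → (47/20, -1567/12)

d4 = 164/15
d5 = 24/5
d6 = 8/25
d7 = 2/5
d8 = 1841/75
d9 = 1349/15
d10 = 96/5
d11 = -917/60
endpoint = (47/20, -1567/12)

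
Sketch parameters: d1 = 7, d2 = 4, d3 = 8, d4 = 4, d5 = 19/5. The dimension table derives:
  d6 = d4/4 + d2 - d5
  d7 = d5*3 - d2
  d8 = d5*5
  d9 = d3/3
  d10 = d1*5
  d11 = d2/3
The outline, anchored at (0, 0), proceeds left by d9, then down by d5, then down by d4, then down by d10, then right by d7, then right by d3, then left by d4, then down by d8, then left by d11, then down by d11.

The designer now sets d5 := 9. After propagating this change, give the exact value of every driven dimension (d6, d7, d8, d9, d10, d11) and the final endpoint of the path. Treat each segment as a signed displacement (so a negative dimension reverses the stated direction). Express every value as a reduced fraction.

d6 = -4
d7 = 23
d8 = 45
d9 = 8/3
d10 = 35
d11 = 4/3
endpoint = (23, -283/3)

Apply edit: d5 := 9
  d6 = d4/4 + d2 - d5 = -4
  d7 = d5*3 - d2 = 23
  d8 = d5*5 = 45
  d9 = d3/3 = 8/3
  d10 = d1*5 = 35
  d11 = d2/3 = 4/3
Walk from origin (0, 0):
  seg 1: left by d9 = 8/3 → (-8/3, 0)
  seg 2: down by d5 = 9 → (-8/3, -9)
  seg 3: down by d4 = 4 → (-8/3, -13)
  seg 4: down by d10 = 35 → (-8/3, -48)
  seg 5: right by d7 = 23 → (61/3, -48)
  seg 6: right by d3 = 8 → (85/3, -48)
  seg 7: left by d4 = 4 → (73/3, -48)
  seg 8: down by d8 = 45 → (73/3, -93)
  seg 9: left by d11 = 4/3 → (23, -93)
  seg 10: down by d11 = 4/3 → (23, -283/3)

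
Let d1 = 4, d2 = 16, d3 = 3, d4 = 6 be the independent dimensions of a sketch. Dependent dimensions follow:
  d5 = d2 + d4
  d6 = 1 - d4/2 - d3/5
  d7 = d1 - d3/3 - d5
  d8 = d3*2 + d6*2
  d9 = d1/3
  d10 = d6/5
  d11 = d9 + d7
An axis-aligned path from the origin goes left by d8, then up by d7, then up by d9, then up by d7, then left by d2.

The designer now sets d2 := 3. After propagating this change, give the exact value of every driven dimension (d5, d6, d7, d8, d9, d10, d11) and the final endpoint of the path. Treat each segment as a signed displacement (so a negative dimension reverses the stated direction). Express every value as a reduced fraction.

d5 = 9
d6 = -13/5
d7 = -6
d8 = 4/5
d9 = 4/3
d10 = -13/25
d11 = -14/3
endpoint = (-19/5, -32/3)

Apply edit: d2 := 3
  d5 = d2 + d4 = 9
  d6 = 1 - d4/2 - d3/5 = -13/5
  d7 = d1 - d3/3 - d5 = -6
  d8 = d3*2 + d6*2 = 4/5
  d9 = d1/3 = 4/3
  d10 = d6/5 = -13/25
  d11 = d9 + d7 = -14/3
Walk from origin (0, 0):
  seg 1: left by d8 = 4/5 → (-4/5, 0)
  seg 2: up by d7 = -6 → (-4/5, -6)
  seg 3: up by d9 = 4/3 → (-4/5, -14/3)
  seg 4: up by d7 = -6 → (-4/5, -32/3)
  seg 5: left by d2 = 3 → (-19/5, -32/3)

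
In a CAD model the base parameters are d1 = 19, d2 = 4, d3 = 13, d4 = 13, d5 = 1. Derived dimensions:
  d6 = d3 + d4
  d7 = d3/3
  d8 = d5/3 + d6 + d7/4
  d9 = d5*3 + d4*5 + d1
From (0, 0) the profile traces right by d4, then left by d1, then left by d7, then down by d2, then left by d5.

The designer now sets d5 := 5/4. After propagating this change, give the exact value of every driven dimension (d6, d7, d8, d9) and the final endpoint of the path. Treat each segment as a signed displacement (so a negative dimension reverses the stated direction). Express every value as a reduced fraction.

d6 = 26
d7 = 13/3
d8 = 55/2
d9 = 351/4
endpoint = (-139/12, -4)

Apply edit: d5 := 5/4
  d6 = d3 + d4 = 26
  d7 = d3/3 = 13/3
  d8 = d5/3 + d6 + d7/4 = 55/2
  d9 = d5*3 + d4*5 + d1 = 351/4
Walk from origin (0, 0):
  seg 1: right by d4 = 13 → (13, 0)
  seg 2: left by d1 = 19 → (-6, 0)
  seg 3: left by d7 = 13/3 → (-31/3, 0)
  seg 4: down by d2 = 4 → (-31/3, -4)
  seg 5: left by d5 = 5/4 → (-139/12, -4)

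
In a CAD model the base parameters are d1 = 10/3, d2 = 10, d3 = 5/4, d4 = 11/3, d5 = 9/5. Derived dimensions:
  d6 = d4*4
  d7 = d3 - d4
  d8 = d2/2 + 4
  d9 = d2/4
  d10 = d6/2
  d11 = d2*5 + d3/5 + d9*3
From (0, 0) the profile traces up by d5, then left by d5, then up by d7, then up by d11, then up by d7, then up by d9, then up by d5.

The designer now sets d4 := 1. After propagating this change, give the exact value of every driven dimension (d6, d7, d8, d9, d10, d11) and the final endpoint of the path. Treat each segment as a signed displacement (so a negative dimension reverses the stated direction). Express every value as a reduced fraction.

d6 = 4
d7 = 1/4
d8 = 9
d9 = 5/2
d10 = 2
d11 = 231/4
endpoint = (-9/5, 1287/20)

Apply edit: d4 := 1
  d6 = d4*4 = 4
  d7 = d3 - d4 = 1/4
  d8 = d2/2 + 4 = 9
  d9 = d2/4 = 5/2
  d10 = d6/2 = 2
  d11 = d2*5 + d3/5 + d9*3 = 231/4
Walk from origin (0, 0):
  seg 1: up by d5 = 9/5 → (0, 9/5)
  seg 2: left by d5 = 9/5 → (-9/5, 9/5)
  seg 3: up by d7 = 1/4 → (-9/5, 41/20)
  seg 4: up by d11 = 231/4 → (-9/5, 299/5)
  seg 5: up by d7 = 1/4 → (-9/5, 1201/20)
  seg 6: up by d9 = 5/2 → (-9/5, 1251/20)
  seg 7: up by d5 = 9/5 → (-9/5, 1287/20)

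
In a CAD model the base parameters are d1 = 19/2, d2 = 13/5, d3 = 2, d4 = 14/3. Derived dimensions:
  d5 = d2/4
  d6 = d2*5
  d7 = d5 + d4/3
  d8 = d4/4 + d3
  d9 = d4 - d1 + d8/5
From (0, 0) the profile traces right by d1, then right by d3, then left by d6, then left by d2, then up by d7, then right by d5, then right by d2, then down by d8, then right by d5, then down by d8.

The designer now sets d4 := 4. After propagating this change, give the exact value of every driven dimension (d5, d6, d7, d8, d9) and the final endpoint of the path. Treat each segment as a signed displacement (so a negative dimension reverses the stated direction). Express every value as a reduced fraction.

Apply edit: d4 := 4
  d5 = d2/4 = 13/20
  d6 = d2*5 = 13
  d7 = d5 + d4/3 = 119/60
  d8 = d4/4 + d3 = 3
  d9 = d4 - d1 + d8/5 = -49/10
Walk from origin (0, 0):
  seg 1: right by d1 = 19/2 → (19/2, 0)
  seg 2: right by d3 = 2 → (23/2, 0)
  seg 3: left by d6 = 13 → (-3/2, 0)
  seg 4: left by d2 = 13/5 → (-41/10, 0)
  seg 5: up by d7 = 119/60 → (-41/10, 119/60)
  seg 6: right by d5 = 13/20 → (-69/20, 119/60)
  seg 7: right by d2 = 13/5 → (-17/20, 119/60)
  seg 8: down by d8 = 3 → (-17/20, -61/60)
  seg 9: right by d5 = 13/20 → (-1/5, -61/60)
  seg 10: down by d8 = 3 → (-1/5, -241/60)

d5 = 13/20
d6 = 13
d7 = 119/60
d8 = 3
d9 = -49/10
endpoint = (-1/5, -241/60)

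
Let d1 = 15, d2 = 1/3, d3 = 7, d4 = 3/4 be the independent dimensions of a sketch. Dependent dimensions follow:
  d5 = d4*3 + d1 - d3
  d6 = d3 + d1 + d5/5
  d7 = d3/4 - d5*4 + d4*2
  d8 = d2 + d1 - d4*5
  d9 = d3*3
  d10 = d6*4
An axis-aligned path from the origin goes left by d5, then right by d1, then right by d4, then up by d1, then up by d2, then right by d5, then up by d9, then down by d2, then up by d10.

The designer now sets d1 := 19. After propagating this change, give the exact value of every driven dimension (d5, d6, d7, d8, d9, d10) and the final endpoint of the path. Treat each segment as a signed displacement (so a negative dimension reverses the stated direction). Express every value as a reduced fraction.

Apply edit: d1 := 19
  d5 = d4*3 + d1 - d3 = 57/4
  d6 = d3 + d1 + d5/5 = 577/20
  d7 = d3/4 - d5*4 + d4*2 = -215/4
  d8 = d2 + d1 - d4*5 = 187/12
  d9 = d3*3 = 21
  d10 = d6*4 = 577/5
Walk from origin (0, 0):
  seg 1: left by d5 = 57/4 → (-57/4, 0)
  seg 2: right by d1 = 19 → (19/4, 0)
  seg 3: right by d4 = 3/4 → (11/2, 0)
  seg 4: up by d1 = 19 → (11/2, 19)
  seg 5: up by d2 = 1/3 → (11/2, 58/3)
  seg 6: right by d5 = 57/4 → (79/4, 58/3)
  seg 7: up by d9 = 21 → (79/4, 121/3)
  seg 8: down by d2 = 1/3 → (79/4, 40)
  seg 9: up by d10 = 577/5 → (79/4, 777/5)

d5 = 57/4
d6 = 577/20
d7 = -215/4
d8 = 187/12
d9 = 21
d10 = 577/5
endpoint = (79/4, 777/5)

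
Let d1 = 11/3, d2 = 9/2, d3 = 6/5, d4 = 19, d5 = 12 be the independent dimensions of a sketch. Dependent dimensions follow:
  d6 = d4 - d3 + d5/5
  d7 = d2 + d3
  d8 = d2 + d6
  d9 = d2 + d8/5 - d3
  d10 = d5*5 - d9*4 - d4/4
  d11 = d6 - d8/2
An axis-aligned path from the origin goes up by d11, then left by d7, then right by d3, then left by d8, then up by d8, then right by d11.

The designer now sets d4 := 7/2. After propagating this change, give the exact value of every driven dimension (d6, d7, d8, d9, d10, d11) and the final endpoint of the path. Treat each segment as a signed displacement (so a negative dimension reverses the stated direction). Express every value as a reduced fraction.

Apply edit: d4 := 7/2
  d6 = d4 - d3 + d5/5 = 47/10
  d7 = d2 + d3 = 57/10
  d8 = d2 + d6 = 46/5
  d9 = d2 + d8/5 - d3 = 257/50
  d10 = d5*5 - d9*4 - d4/4 = 7713/200
  d11 = d6 - d8/2 = 1/10
Walk from origin (0, 0):
  seg 1: up by d11 = 1/10 → (0, 1/10)
  seg 2: left by d7 = 57/10 → (-57/10, 1/10)
  seg 3: right by d3 = 6/5 → (-9/2, 1/10)
  seg 4: left by d8 = 46/5 → (-137/10, 1/10)
  seg 5: up by d8 = 46/5 → (-137/10, 93/10)
  seg 6: right by d11 = 1/10 → (-68/5, 93/10)

d6 = 47/10
d7 = 57/10
d8 = 46/5
d9 = 257/50
d10 = 7713/200
d11 = 1/10
endpoint = (-68/5, 93/10)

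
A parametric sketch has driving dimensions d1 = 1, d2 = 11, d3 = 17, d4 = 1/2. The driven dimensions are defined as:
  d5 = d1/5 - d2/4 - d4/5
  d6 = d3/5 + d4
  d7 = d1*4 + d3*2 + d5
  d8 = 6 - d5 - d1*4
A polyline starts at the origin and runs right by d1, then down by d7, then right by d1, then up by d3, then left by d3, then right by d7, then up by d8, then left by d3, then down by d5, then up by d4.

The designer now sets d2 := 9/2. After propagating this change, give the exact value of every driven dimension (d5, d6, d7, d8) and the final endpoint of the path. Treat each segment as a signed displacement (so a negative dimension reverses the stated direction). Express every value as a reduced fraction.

d5 = -41/40
d6 = 39/10
d7 = 1479/40
d8 = 121/40
endpoint = (199/40, -617/40)

Apply edit: d2 := 9/2
  d5 = d1/5 - d2/4 - d4/5 = -41/40
  d6 = d3/5 + d4 = 39/10
  d7 = d1*4 + d3*2 + d5 = 1479/40
  d8 = 6 - d5 - d1*4 = 121/40
Walk from origin (0, 0):
  seg 1: right by d1 = 1 → (1, 0)
  seg 2: down by d7 = 1479/40 → (1, -1479/40)
  seg 3: right by d1 = 1 → (2, -1479/40)
  seg 4: up by d3 = 17 → (2, -799/40)
  seg 5: left by d3 = 17 → (-15, -799/40)
  seg 6: right by d7 = 1479/40 → (879/40, -799/40)
  seg 7: up by d8 = 121/40 → (879/40, -339/20)
  seg 8: left by d3 = 17 → (199/40, -339/20)
  seg 9: down by d5 = -41/40 → (199/40, -637/40)
  seg 10: up by d4 = 1/2 → (199/40, -617/40)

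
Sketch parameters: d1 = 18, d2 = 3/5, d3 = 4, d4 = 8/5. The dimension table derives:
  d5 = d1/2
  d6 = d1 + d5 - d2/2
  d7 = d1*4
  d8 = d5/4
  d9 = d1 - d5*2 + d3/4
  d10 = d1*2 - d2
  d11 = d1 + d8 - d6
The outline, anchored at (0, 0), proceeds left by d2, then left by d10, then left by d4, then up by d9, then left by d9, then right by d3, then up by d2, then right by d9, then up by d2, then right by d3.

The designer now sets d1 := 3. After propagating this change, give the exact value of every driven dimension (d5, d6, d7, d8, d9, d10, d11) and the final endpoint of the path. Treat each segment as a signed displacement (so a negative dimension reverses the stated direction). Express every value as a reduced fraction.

Apply edit: d1 := 3
  d5 = d1/2 = 3/2
  d6 = d1 + d5 - d2/2 = 21/5
  d7 = d1*4 = 12
  d8 = d5/4 = 3/8
  d9 = d1 - d5*2 + d3/4 = 1
  d10 = d1*2 - d2 = 27/5
  d11 = d1 + d8 - d6 = -33/40
Walk from origin (0, 0):
  seg 1: left by d2 = 3/5 → (-3/5, 0)
  seg 2: left by d10 = 27/5 → (-6, 0)
  seg 3: left by d4 = 8/5 → (-38/5, 0)
  seg 4: up by d9 = 1 → (-38/5, 1)
  seg 5: left by d9 = 1 → (-43/5, 1)
  seg 6: right by d3 = 4 → (-23/5, 1)
  seg 7: up by d2 = 3/5 → (-23/5, 8/5)
  seg 8: right by d9 = 1 → (-18/5, 8/5)
  seg 9: up by d2 = 3/5 → (-18/5, 11/5)
  seg 10: right by d3 = 4 → (2/5, 11/5)

d5 = 3/2
d6 = 21/5
d7 = 12
d8 = 3/8
d9 = 1
d10 = 27/5
d11 = -33/40
endpoint = (2/5, 11/5)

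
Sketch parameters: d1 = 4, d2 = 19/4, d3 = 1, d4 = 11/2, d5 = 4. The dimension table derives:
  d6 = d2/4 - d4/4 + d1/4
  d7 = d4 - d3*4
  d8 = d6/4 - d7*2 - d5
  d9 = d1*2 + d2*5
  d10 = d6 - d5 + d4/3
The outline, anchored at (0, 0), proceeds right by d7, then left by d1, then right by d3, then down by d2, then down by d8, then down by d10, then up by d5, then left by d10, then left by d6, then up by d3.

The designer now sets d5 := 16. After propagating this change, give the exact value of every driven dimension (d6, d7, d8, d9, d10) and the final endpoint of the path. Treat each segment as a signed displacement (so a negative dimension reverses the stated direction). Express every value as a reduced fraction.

d6 = 13/16
d7 = 3/2
d8 = -1203/64
d9 = 127/4
d10 = -641/48
endpoint = (265/24, 8525/192)

Apply edit: d5 := 16
  d6 = d2/4 - d4/4 + d1/4 = 13/16
  d7 = d4 - d3*4 = 3/2
  d8 = d6/4 - d7*2 - d5 = -1203/64
  d9 = d1*2 + d2*5 = 127/4
  d10 = d6 - d5 + d4/3 = -641/48
Walk from origin (0, 0):
  seg 1: right by d7 = 3/2 → (3/2, 0)
  seg 2: left by d1 = 4 → (-5/2, 0)
  seg 3: right by d3 = 1 → (-3/2, 0)
  seg 4: down by d2 = 19/4 → (-3/2, -19/4)
  seg 5: down by d8 = -1203/64 → (-3/2, 899/64)
  seg 6: down by d10 = -641/48 → (-3/2, 5261/192)
  seg 7: up by d5 = 16 → (-3/2, 8333/192)
  seg 8: left by d10 = -641/48 → (569/48, 8333/192)
  seg 9: left by d6 = 13/16 → (265/24, 8333/192)
  seg 10: up by d3 = 1 → (265/24, 8525/192)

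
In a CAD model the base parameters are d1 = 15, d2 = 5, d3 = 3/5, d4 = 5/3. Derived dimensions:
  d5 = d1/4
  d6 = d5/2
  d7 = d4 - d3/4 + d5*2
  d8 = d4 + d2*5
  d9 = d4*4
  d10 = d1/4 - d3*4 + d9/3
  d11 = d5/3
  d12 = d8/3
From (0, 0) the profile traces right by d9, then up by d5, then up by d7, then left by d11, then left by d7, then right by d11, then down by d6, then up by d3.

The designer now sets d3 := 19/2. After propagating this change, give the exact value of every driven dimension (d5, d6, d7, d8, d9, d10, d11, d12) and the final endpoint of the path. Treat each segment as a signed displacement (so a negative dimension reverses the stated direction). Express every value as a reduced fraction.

Apply edit: d3 := 19/2
  d5 = d1/4 = 15/4
  d6 = d5/2 = 15/8
  d7 = d4 - d3/4 + d5*2 = 163/24
  d8 = d4 + d2*5 = 80/3
  d9 = d4*4 = 20/3
  d10 = d1/4 - d3*4 + d9/3 = -1153/36
  d11 = d5/3 = 5/4
  d12 = d8/3 = 80/9
Walk from origin (0, 0):
  seg 1: right by d9 = 20/3 → (20/3, 0)
  seg 2: up by d5 = 15/4 → (20/3, 15/4)
  seg 3: up by d7 = 163/24 → (20/3, 253/24)
  seg 4: left by d11 = 5/4 → (65/12, 253/24)
  seg 5: left by d7 = 163/24 → (-11/8, 253/24)
  seg 6: right by d11 = 5/4 → (-1/8, 253/24)
  seg 7: down by d6 = 15/8 → (-1/8, 26/3)
  seg 8: up by d3 = 19/2 → (-1/8, 109/6)

d5 = 15/4
d6 = 15/8
d7 = 163/24
d8 = 80/3
d9 = 20/3
d10 = -1153/36
d11 = 5/4
d12 = 80/9
endpoint = (-1/8, 109/6)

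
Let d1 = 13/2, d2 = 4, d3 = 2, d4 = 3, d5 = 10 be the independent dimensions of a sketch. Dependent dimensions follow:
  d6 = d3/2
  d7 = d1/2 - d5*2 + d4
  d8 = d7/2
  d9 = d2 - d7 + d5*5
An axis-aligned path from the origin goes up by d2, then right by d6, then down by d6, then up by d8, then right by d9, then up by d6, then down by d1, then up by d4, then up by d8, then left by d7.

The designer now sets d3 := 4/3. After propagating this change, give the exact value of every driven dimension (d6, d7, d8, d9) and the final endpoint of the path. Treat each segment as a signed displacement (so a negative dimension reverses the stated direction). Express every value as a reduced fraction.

Apply edit: d3 := 4/3
  d6 = d3/2 = 2/3
  d7 = d1/2 - d5*2 + d4 = -55/4
  d8 = d7/2 = -55/8
  d9 = d2 - d7 + d5*5 = 271/4
Walk from origin (0, 0):
  seg 1: up by d2 = 4 → (0, 4)
  seg 2: right by d6 = 2/3 → (2/3, 4)
  seg 3: down by d6 = 2/3 → (2/3, 10/3)
  seg 4: up by d8 = -55/8 → (2/3, -85/24)
  seg 5: right by d9 = 271/4 → (821/12, -85/24)
  seg 6: up by d6 = 2/3 → (821/12, -23/8)
  seg 7: down by d1 = 13/2 → (821/12, -75/8)
  seg 8: up by d4 = 3 → (821/12, -51/8)
  seg 9: up by d8 = -55/8 → (821/12, -53/4)
  seg 10: left by d7 = -55/4 → (493/6, -53/4)

d6 = 2/3
d7 = -55/4
d8 = -55/8
d9 = 271/4
endpoint = (493/6, -53/4)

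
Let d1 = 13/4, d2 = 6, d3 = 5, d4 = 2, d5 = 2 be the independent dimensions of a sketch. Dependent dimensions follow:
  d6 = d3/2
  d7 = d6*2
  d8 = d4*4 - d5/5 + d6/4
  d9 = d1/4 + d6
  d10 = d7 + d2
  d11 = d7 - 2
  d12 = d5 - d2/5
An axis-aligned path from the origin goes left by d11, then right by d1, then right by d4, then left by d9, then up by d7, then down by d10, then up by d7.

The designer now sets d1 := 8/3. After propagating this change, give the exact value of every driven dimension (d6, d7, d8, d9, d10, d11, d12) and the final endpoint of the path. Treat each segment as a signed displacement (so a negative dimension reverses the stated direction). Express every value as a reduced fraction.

Apply edit: d1 := 8/3
  d6 = d3/2 = 5/2
  d7 = d6*2 = 5
  d8 = d4*4 - d5/5 + d6/4 = 329/40
  d9 = d1/4 + d6 = 19/6
  d10 = d7 + d2 = 11
  d11 = d7 - 2 = 3
  d12 = d5 - d2/5 = 4/5
Walk from origin (0, 0):
  seg 1: left by d11 = 3 → (-3, 0)
  seg 2: right by d1 = 8/3 → (-1/3, 0)
  seg 3: right by d4 = 2 → (5/3, 0)
  seg 4: left by d9 = 19/6 → (-3/2, 0)
  seg 5: up by d7 = 5 → (-3/2, 5)
  seg 6: down by d10 = 11 → (-3/2, -6)
  seg 7: up by d7 = 5 → (-3/2, -1)

d6 = 5/2
d7 = 5
d8 = 329/40
d9 = 19/6
d10 = 11
d11 = 3
d12 = 4/5
endpoint = (-3/2, -1)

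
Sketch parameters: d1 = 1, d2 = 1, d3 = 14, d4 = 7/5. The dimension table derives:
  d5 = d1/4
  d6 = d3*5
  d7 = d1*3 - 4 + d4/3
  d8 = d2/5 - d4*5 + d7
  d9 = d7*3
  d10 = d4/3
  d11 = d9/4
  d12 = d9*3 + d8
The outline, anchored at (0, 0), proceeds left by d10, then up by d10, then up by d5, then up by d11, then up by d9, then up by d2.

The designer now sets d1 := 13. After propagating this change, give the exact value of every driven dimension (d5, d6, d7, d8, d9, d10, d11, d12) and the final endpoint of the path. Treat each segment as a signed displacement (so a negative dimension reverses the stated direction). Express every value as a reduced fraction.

d5 = 13/4
d6 = 70
d7 = 532/15
d8 = 86/3
d9 = 532/5
d10 = 7/15
d11 = 133/5
d12 = 5218/15
endpoint = (-7/15, 8263/60)

Apply edit: d1 := 13
  d5 = d1/4 = 13/4
  d6 = d3*5 = 70
  d7 = d1*3 - 4 + d4/3 = 532/15
  d8 = d2/5 - d4*5 + d7 = 86/3
  d9 = d7*3 = 532/5
  d10 = d4/3 = 7/15
  d11 = d9/4 = 133/5
  d12 = d9*3 + d8 = 5218/15
Walk from origin (0, 0):
  seg 1: left by d10 = 7/15 → (-7/15, 0)
  seg 2: up by d10 = 7/15 → (-7/15, 7/15)
  seg 3: up by d5 = 13/4 → (-7/15, 223/60)
  seg 4: up by d11 = 133/5 → (-7/15, 1819/60)
  seg 5: up by d9 = 532/5 → (-7/15, 8203/60)
  seg 6: up by d2 = 1 → (-7/15, 8263/60)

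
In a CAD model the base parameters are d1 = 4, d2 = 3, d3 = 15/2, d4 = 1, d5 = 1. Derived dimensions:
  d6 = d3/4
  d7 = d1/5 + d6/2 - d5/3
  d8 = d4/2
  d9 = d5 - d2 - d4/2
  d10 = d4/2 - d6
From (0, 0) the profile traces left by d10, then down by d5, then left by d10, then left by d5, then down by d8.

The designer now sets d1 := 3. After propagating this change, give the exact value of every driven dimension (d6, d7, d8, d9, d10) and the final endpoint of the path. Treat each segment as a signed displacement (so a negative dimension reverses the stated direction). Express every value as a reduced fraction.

Apply edit: d1 := 3
  d6 = d3/4 = 15/8
  d7 = d1/5 + d6/2 - d5/3 = 289/240
  d8 = d4/2 = 1/2
  d9 = d5 - d2 - d4/2 = -5/2
  d10 = d4/2 - d6 = -11/8
Walk from origin (0, 0):
  seg 1: left by d10 = -11/8 → (11/8, 0)
  seg 2: down by d5 = 1 → (11/8, -1)
  seg 3: left by d10 = -11/8 → (11/4, -1)
  seg 4: left by d5 = 1 → (7/4, -1)
  seg 5: down by d8 = 1/2 → (7/4, -3/2)

d6 = 15/8
d7 = 289/240
d8 = 1/2
d9 = -5/2
d10 = -11/8
endpoint = (7/4, -3/2)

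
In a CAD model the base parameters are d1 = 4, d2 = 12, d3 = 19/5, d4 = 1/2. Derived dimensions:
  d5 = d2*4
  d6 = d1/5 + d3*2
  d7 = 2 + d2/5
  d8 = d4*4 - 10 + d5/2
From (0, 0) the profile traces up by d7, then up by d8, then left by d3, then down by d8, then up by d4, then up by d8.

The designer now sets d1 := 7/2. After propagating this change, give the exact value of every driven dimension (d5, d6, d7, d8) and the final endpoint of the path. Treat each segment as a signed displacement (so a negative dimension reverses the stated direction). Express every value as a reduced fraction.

Apply edit: d1 := 7/2
  d5 = d2*4 = 48
  d6 = d1/5 + d3*2 = 83/10
  d7 = 2 + d2/5 = 22/5
  d8 = d4*4 - 10 + d5/2 = 16
Walk from origin (0, 0):
  seg 1: up by d7 = 22/5 → (0, 22/5)
  seg 2: up by d8 = 16 → (0, 102/5)
  seg 3: left by d3 = 19/5 → (-19/5, 102/5)
  seg 4: down by d8 = 16 → (-19/5, 22/5)
  seg 5: up by d4 = 1/2 → (-19/5, 49/10)
  seg 6: up by d8 = 16 → (-19/5, 209/10)

d5 = 48
d6 = 83/10
d7 = 22/5
d8 = 16
endpoint = (-19/5, 209/10)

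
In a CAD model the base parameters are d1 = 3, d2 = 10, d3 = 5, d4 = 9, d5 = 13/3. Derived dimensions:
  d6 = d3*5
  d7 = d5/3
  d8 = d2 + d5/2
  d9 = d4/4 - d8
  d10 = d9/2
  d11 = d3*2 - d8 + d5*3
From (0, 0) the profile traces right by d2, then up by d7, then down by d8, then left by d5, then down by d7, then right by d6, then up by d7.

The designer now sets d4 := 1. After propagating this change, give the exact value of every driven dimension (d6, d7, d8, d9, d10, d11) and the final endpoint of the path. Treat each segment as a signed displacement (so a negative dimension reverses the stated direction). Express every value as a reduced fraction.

d6 = 25
d7 = 13/9
d8 = 73/6
d9 = -143/12
d10 = -143/24
d11 = 65/6
endpoint = (92/3, -193/18)

Apply edit: d4 := 1
  d6 = d3*5 = 25
  d7 = d5/3 = 13/9
  d8 = d2 + d5/2 = 73/6
  d9 = d4/4 - d8 = -143/12
  d10 = d9/2 = -143/24
  d11 = d3*2 - d8 + d5*3 = 65/6
Walk from origin (0, 0):
  seg 1: right by d2 = 10 → (10, 0)
  seg 2: up by d7 = 13/9 → (10, 13/9)
  seg 3: down by d8 = 73/6 → (10, -193/18)
  seg 4: left by d5 = 13/3 → (17/3, -193/18)
  seg 5: down by d7 = 13/9 → (17/3, -73/6)
  seg 6: right by d6 = 25 → (92/3, -73/6)
  seg 7: up by d7 = 13/9 → (92/3, -193/18)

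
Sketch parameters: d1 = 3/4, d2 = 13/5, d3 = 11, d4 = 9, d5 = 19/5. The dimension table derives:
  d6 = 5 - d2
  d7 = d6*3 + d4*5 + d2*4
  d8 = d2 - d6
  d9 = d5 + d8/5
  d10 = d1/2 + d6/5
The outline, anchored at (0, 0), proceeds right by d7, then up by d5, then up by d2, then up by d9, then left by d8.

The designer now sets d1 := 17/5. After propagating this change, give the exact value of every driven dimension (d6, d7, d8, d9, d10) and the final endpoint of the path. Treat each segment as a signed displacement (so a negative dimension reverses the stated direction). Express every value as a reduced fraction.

Apply edit: d1 := 17/5
  d6 = 5 - d2 = 12/5
  d7 = d6*3 + d4*5 + d2*4 = 313/5
  d8 = d2 - d6 = 1/5
  d9 = d5 + d8/5 = 96/25
  d10 = d1/2 + d6/5 = 109/50
Walk from origin (0, 0):
  seg 1: right by d7 = 313/5 → (313/5, 0)
  seg 2: up by d5 = 19/5 → (313/5, 19/5)
  seg 3: up by d2 = 13/5 → (313/5, 32/5)
  seg 4: up by d9 = 96/25 → (313/5, 256/25)
  seg 5: left by d8 = 1/5 → (312/5, 256/25)

d6 = 12/5
d7 = 313/5
d8 = 1/5
d9 = 96/25
d10 = 109/50
endpoint = (312/5, 256/25)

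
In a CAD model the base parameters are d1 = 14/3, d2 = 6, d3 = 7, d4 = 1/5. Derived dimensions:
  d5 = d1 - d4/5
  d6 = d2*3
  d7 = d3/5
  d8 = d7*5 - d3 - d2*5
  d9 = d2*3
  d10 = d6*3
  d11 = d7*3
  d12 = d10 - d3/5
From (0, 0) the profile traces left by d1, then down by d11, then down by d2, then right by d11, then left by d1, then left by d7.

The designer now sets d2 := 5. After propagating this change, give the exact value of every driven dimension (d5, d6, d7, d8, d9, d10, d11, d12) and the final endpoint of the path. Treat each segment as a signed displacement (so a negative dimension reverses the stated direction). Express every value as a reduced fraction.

d5 = 347/75
d6 = 15
d7 = 7/5
d8 = -25
d9 = 15
d10 = 45
d11 = 21/5
d12 = 218/5
endpoint = (-98/15, -46/5)

Apply edit: d2 := 5
  d5 = d1 - d4/5 = 347/75
  d6 = d2*3 = 15
  d7 = d3/5 = 7/5
  d8 = d7*5 - d3 - d2*5 = -25
  d9 = d2*3 = 15
  d10 = d6*3 = 45
  d11 = d7*3 = 21/5
  d12 = d10 - d3/5 = 218/5
Walk from origin (0, 0):
  seg 1: left by d1 = 14/3 → (-14/3, 0)
  seg 2: down by d11 = 21/5 → (-14/3, -21/5)
  seg 3: down by d2 = 5 → (-14/3, -46/5)
  seg 4: right by d11 = 21/5 → (-7/15, -46/5)
  seg 5: left by d1 = 14/3 → (-77/15, -46/5)
  seg 6: left by d7 = 7/5 → (-98/15, -46/5)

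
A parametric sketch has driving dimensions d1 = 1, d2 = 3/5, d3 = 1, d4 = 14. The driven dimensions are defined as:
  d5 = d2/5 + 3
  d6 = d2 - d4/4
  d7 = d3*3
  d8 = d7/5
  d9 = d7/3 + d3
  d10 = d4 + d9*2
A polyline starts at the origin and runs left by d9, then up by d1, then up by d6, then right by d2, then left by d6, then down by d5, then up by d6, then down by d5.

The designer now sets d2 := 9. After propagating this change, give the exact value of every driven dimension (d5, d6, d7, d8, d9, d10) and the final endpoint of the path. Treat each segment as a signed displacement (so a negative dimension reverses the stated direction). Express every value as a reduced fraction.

Apply edit: d2 := 9
  d5 = d2/5 + 3 = 24/5
  d6 = d2 - d4/4 = 11/2
  d7 = d3*3 = 3
  d8 = d7/5 = 3/5
  d9 = d7/3 + d3 = 2
  d10 = d4 + d9*2 = 18
Walk from origin (0, 0):
  seg 1: left by d9 = 2 → (-2, 0)
  seg 2: up by d1 = 1 → (-2, 1)
  seg 3: up by d6 = 11/2 → (-2, 13/2)
  seg 4: right by d2 = 9 → (7, 13/2)
  seg 5: left by d6 = 11/2 → (3/2, 13/2)
  seg 6: down by d5 = 24/5 → (3/2, 17/10)
  seg 7: up by d6 = 11/2 → (3/2, 36/5)
  seg 8: down by d5 = 24/5 → (3/2, 12/5)

d5 = 24/5
d6 = 11/2
d7 = 3
d8 = 3/5
d9 = 2
d10 = 18
endpoint = (3/2, 12/5)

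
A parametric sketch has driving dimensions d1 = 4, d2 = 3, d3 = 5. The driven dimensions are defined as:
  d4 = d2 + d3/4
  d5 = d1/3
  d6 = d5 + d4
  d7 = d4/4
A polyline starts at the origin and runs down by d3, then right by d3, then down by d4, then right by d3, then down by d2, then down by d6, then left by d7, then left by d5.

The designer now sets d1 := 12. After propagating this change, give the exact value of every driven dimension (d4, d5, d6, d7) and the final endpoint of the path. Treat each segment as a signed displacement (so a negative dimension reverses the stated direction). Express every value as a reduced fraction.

Apply edit: d1 := 12
  d4 = d2 + d3/4 = 17/4
  d5 = d1/3 = 4
  d6 = d5 + d4 = 33/4
  d7 = d4/4 = 17/16
Walk from origin (0, 0):
  seg 1: down by d3 = 5 → (0, -5)
  seg 2: right by d3 = 5 → (5, -5)
  seg 3: down by d4 = 17/4 → (5, -37/4)
  seg 4: right by d3 = 5 → (10, -37/4)
  seg 5: down by d2 = 3 → (10, -49/4)
  seg 6: down by d6 = 33/4 → (10, -41/2)
  seg 7: left by d7 = 17/16 → (143/16, -41/2)
  seg 8: left by d5 = 4 → (79/16, -41/2)

d4 = 17/4
d5 = 4
d6 = 33/4
d7 = 17/16
endpoint = (79/16, -41/2)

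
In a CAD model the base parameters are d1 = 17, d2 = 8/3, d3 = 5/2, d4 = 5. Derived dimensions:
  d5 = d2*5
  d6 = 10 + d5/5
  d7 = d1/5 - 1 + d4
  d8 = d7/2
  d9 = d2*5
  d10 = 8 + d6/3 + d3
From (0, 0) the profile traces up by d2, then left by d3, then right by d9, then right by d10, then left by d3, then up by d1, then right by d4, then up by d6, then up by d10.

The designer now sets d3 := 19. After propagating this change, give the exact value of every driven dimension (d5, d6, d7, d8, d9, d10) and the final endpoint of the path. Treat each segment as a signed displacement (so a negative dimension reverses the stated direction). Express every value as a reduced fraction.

d5 = 40/3
d6 = 38/3
d7 = 37/5
d8 = 37/10
d9 = 40/3
d10 = 281/9
endpoint = (104/9, 572/9)

Apply edit: d3 := 19
  d5 = d2*5 = 40/3
  d6 = 10 + d5/5 = 38/3
  d7 = d1/5 - 1 + d4 = 37/5
  d8 = d7/2 = 37/10
  d9 = d2*5 = 40/3
  d10 = 8 + d6/3 + d3 = 281/9
Walk from origin (0, 0):
  seg 1: up by d2 = 8/3 → (0, 8/3)
  seg 2: left by d3 = 19 → (-19, 8/3)
  seg 3: right by d9 = 40/3 → (-17/3, 8/3)
  seg 4: right by d10 = 281/9 → (230/9, 8/3)
  seg 5: left by d3 = 19 → (59/9, 8/3)
  seg 6: up by d1 = 17 → (59/9, 59/3)
  seg 7: right by d4 = 5 → (104/9, 59/3)
  seg 8: up by d6 = 38/3 → (104/9, 97/3)
  seg 9: up by d10 = 281/9 → (104/9, 572/9)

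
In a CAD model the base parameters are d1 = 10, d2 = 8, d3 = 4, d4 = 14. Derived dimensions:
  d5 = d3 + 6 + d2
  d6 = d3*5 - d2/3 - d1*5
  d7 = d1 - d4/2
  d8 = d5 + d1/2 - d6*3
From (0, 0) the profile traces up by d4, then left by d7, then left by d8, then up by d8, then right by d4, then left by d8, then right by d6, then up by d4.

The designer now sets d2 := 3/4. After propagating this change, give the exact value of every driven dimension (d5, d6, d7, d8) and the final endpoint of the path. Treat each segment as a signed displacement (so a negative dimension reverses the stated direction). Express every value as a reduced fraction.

Apply edit: d2 := 3/4
  d5 = d3 + 6 + d2 = 43/4
  d6 = d3*5 - d2/3 - d1*5 = -121/4
  d7 = d1 - d4/2 = 3
  d8 = d5 + d1/2 - d6*3 = 213/2
Walk from origin (0, 0):
  seg 1: up by d4 = 14 → (0, 14)
  seg 2: left by d7 = 3 → (-3, 14)
  seg 3: left by d8 = 213/2 → (-219/2, 14)
  seg 4: up by d8 = 213/2 → (-219/2, 241/2)
  seg 5: right by d4 = 14 → (-191/2, 241/2)
  seg 6: left by d8 = 213/2 → (-202, 241/2)
  seg 7: right by d6 = -121/4 → (-929/4, 241/2)
  seg 8: up by d4 = 14 → (-929/4, 269/2)

d5 = 43/4
d6 = -121/4
d7 = 3
d8 = 213/2
endpoint = (-929/4, 269/2)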